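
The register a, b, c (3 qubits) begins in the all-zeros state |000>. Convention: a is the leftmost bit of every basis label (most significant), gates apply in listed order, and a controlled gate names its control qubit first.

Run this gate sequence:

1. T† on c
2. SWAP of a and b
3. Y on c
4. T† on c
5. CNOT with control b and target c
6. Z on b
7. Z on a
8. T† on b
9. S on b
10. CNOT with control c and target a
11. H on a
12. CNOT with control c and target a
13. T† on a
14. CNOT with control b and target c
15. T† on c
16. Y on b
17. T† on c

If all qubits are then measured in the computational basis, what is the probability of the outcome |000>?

The probability of measuring |000> is 0.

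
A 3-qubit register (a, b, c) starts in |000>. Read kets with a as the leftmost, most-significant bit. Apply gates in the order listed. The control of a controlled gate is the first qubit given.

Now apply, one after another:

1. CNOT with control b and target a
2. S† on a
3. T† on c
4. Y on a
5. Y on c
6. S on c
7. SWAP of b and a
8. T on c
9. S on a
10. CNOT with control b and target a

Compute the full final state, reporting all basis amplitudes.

After the circuit, the state carries amplitude -exp(3*I*pi/4) on |111>, and 0 on every other basis state.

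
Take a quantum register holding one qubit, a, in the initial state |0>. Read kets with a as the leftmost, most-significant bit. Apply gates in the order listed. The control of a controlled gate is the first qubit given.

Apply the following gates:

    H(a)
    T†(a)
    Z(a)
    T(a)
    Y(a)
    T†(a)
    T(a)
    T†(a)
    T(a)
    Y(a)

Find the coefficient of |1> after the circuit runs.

The amplitude on |1> is -sqrt(2)/2.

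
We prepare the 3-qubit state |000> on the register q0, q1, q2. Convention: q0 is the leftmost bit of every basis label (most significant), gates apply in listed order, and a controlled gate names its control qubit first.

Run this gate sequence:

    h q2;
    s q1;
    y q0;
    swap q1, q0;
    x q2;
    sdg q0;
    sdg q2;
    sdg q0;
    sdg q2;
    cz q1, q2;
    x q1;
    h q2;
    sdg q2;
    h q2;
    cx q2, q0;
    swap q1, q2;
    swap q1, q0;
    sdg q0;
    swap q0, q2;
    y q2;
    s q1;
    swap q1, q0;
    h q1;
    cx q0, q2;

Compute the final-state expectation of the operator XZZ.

The expectation value of XZZ is 0.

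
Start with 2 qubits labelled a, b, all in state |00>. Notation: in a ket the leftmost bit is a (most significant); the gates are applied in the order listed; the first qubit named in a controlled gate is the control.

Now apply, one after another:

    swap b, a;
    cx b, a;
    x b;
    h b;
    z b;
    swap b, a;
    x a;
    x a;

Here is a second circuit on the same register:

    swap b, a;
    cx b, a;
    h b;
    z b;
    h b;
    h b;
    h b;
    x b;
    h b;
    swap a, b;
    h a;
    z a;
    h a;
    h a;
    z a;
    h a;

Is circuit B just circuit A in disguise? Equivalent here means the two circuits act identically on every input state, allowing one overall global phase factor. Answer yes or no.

Yes — the two circuits implement the same unitary up to a global phase.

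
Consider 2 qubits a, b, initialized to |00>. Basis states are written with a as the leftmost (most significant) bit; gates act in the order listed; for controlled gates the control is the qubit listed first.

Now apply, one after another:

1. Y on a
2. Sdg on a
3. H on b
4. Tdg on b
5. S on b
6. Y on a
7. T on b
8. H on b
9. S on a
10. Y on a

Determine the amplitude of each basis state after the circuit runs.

After the circuit, the state carries amplitude 0 on |00>, 0 on |01>, 1/2 + I/2 on |10>, 1/2 - I/2 on |11>.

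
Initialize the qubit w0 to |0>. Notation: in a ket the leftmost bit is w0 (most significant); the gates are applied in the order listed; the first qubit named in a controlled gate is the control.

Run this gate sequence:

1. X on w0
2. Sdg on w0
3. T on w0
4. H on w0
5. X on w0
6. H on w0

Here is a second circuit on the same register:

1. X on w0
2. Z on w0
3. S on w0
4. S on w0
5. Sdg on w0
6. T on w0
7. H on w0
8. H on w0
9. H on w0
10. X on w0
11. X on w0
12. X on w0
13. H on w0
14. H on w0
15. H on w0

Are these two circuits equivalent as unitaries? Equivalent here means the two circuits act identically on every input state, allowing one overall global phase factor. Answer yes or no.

Yes, they are equivalent — the unitaries differ by at most a global phase.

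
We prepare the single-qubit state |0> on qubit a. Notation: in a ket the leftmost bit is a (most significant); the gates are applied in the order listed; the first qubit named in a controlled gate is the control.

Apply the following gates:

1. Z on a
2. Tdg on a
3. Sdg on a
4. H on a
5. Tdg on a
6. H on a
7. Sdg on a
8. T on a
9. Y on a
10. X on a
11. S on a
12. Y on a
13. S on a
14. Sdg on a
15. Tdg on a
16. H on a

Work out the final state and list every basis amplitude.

The resulting statevector has amplitude sqrt(2)*(1 - exp(I*pi/4) + exp(3*I*pi/4) + I)/4 on |0>, sqrt(2)*(1 - I - exp(I*pi/4) - exp(3*I*pi/4))/4 on |1>.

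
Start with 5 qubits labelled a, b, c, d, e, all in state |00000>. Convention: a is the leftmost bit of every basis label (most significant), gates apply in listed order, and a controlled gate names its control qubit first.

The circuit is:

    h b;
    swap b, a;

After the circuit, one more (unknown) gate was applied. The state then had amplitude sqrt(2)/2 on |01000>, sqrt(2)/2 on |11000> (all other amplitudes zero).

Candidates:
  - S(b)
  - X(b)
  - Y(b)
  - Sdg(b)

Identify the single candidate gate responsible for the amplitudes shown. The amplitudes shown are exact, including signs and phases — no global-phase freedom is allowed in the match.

The unique candidate consistent with the amplitudes is X(b).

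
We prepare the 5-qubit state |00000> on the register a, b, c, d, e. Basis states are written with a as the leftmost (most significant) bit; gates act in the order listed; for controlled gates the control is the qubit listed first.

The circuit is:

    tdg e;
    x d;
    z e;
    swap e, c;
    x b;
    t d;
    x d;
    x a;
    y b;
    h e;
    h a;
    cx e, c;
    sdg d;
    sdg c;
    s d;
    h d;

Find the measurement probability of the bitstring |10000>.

A full measurement returns |10000> with probability 1/8.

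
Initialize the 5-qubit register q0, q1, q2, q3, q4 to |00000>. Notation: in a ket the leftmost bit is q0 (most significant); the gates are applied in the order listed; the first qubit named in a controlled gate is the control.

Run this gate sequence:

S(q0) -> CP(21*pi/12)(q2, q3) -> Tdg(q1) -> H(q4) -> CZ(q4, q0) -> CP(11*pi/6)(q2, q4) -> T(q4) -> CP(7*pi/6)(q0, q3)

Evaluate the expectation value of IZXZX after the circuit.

The expectation value of IZXZX is 0.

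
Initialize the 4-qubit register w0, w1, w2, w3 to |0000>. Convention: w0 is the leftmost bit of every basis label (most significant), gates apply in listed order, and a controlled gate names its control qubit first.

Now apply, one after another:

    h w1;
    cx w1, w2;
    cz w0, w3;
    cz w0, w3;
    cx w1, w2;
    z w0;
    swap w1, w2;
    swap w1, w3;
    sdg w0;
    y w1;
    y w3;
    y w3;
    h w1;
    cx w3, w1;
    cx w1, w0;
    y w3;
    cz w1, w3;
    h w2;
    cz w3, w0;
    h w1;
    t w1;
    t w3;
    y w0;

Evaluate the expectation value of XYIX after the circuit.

In the final state, XYIX has expectation 0. Key observation: gates 2-5 undo each other exactly, leaving only the rest of the circuit to track.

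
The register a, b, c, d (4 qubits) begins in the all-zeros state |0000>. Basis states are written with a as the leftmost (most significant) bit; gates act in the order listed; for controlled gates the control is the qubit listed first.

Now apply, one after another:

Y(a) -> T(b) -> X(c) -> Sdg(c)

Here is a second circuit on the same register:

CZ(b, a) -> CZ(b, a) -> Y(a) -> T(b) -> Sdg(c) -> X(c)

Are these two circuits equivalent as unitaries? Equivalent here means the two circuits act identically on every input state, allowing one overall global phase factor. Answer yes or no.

No, they are not equivalent — no single phase factor reconciles the two unitaries.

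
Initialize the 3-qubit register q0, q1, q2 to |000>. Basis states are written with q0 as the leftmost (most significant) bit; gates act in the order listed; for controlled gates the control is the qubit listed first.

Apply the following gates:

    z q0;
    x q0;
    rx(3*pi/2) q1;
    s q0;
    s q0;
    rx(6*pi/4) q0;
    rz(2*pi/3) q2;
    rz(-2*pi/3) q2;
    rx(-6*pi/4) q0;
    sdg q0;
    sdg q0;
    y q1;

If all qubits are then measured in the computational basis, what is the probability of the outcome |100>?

A full measurement returns |100> with probability 1/2. Key observation: the block from step 4 through step 11 cancels to the identity and can be dropped.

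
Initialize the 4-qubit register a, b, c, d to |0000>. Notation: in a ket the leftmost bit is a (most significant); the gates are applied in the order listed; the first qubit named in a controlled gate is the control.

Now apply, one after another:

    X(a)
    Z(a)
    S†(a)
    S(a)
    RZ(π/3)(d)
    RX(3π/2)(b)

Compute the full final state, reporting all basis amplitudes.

After the circuit, the state carries amplitude -sqrt(2)*exp(5*I*pi/6)/2 on |1000>, sqrt(2)*exp(I*pi/3)/2 on |1100>, and 0 on every other basis state.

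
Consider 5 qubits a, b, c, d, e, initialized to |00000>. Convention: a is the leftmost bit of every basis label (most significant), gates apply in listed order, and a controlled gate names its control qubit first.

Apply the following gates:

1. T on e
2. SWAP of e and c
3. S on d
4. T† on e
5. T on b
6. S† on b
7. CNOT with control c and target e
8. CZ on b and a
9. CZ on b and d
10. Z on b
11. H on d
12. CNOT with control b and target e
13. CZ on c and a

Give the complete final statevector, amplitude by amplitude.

The resulting statevector has amplitude sqrt(2)/2 on |00000>, sqrt(2)/2 on |00010>, and 0 on every other basis state.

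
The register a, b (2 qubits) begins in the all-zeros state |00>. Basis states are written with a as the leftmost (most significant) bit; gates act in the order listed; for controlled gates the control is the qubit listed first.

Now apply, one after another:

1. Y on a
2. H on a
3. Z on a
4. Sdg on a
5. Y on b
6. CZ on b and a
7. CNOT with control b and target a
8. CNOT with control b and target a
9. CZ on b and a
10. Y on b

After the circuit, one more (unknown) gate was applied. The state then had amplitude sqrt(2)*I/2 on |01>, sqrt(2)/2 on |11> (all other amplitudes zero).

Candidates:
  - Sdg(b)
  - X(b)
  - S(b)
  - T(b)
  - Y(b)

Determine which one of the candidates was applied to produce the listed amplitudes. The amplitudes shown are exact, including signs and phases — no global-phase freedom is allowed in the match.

The applied gate was X(b). Key observation: steps 5-10 multiply out to the identity, so the circuit reduces to the remaining gates.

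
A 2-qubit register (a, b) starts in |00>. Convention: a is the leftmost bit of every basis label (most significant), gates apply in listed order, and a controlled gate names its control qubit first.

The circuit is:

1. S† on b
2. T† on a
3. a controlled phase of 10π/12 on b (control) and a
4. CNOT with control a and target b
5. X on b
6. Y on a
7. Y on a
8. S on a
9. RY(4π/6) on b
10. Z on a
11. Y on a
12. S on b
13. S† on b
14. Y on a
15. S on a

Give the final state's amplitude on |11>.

The final state's coefficient on |11> equals 0. Key observation: steps 11-14 multiply out to the identity, so the circuit reduces to the remaining gates.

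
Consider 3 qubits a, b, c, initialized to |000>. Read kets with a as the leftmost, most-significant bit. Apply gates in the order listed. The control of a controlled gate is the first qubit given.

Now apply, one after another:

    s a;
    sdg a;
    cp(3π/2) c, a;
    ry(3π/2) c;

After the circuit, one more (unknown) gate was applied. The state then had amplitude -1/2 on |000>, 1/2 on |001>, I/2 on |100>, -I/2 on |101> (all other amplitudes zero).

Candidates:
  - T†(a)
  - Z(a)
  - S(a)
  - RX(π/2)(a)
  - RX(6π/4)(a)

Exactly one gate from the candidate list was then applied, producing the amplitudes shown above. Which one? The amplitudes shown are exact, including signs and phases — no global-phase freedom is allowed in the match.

The unique candidate consistent with the amplitudes is RX(π/2)(a). Key observation: gates 1-2 undo each other exactly, leaving only the rest of the circuit to track.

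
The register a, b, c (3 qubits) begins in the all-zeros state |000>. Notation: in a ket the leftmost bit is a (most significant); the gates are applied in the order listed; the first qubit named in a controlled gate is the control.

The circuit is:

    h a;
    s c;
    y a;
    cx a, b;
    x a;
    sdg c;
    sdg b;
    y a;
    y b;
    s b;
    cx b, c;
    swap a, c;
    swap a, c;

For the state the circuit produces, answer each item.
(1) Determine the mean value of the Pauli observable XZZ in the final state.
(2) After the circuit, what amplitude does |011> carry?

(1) The observable XZZ averages to 0.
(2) The final state's coefficient on |011> equals sqrt(2)/2.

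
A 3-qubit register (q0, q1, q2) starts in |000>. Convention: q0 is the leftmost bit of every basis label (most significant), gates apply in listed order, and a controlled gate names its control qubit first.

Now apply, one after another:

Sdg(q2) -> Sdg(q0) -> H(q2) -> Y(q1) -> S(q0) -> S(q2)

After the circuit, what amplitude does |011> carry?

The amplitude on |011> is -sqrt(2)/2.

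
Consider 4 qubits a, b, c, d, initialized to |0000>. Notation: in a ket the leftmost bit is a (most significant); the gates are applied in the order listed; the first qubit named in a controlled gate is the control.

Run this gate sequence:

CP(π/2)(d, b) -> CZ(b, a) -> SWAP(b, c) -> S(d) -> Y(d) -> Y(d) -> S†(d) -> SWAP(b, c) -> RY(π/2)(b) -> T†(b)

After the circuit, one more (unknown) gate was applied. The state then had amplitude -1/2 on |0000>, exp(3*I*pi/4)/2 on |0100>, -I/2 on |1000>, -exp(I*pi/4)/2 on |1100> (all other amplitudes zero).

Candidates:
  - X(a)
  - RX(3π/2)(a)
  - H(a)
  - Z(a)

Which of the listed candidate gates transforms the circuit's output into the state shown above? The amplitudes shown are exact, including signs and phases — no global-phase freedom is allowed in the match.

The unique candidate consistent with the amplitudes is RX(3π/2)(a). Key observation: the block from step 3 through step 8 cancels to the identity and can be dropped.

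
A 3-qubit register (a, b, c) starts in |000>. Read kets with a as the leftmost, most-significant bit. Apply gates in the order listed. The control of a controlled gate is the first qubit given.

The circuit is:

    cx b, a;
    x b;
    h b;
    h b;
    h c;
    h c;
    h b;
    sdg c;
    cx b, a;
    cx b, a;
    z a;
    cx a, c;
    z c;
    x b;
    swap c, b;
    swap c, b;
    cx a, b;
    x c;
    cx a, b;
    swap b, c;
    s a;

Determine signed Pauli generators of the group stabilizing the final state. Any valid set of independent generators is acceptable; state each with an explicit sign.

The final state is stabilized by the group generated by -IIX, +ZII, -IZI; other independent generating sets are equally valid.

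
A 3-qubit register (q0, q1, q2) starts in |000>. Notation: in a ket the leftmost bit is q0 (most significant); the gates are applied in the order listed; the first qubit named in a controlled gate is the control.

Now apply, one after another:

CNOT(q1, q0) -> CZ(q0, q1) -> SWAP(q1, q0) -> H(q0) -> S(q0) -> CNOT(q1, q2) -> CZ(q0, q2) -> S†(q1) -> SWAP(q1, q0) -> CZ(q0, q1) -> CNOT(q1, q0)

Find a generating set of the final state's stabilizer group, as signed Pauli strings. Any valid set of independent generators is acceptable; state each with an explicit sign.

One valid set of independent stabilizer generators is +XYI, +ZZI, +IIZ (any independent generating set of the same group is equally correct).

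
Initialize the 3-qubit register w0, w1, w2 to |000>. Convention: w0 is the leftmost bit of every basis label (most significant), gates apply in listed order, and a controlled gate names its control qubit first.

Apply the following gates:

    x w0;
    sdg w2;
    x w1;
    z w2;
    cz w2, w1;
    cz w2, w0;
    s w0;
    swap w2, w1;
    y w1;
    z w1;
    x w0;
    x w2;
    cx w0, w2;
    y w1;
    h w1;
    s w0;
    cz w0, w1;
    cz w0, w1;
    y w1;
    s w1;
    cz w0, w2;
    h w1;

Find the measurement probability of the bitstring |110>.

A full measurement returns |110> with probability 0.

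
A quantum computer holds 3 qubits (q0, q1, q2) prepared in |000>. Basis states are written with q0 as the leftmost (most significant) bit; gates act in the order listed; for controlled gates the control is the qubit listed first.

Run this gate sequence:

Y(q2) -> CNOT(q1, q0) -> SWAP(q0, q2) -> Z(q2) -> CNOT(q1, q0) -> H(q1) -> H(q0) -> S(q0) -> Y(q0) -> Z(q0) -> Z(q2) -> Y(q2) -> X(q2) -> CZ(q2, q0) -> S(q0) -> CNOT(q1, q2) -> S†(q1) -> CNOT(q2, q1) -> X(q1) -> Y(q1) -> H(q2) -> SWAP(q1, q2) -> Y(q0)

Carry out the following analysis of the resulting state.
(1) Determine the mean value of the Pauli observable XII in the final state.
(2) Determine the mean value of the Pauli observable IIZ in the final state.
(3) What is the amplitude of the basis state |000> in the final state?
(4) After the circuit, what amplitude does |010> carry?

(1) The observable XII averages to 1.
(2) In the final state, IIZ has expectation 1.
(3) The amplitude on |000> is sqrt(2)*(1 - I)/4.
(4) |010> carries amplitude sqrt(2)*(1 + I)/4 in the final state.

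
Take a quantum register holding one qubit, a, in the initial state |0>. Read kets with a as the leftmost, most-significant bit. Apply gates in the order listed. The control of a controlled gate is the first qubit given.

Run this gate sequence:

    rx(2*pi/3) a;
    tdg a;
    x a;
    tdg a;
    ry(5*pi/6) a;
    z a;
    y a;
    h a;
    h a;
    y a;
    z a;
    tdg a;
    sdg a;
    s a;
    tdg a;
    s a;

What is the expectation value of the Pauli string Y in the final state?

The observable Y averages to sqrt(3)/2. Key observation: gates 7-10 undo each other exactly, leaving only the rest of the circuit to track.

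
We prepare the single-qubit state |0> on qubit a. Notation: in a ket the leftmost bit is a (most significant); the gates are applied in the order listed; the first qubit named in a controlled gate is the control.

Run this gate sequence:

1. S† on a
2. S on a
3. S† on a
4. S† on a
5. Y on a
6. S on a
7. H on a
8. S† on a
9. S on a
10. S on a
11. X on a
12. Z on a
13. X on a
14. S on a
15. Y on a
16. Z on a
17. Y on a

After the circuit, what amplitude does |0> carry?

The final state's coefficient on |0> equals -sqrt(2)/2.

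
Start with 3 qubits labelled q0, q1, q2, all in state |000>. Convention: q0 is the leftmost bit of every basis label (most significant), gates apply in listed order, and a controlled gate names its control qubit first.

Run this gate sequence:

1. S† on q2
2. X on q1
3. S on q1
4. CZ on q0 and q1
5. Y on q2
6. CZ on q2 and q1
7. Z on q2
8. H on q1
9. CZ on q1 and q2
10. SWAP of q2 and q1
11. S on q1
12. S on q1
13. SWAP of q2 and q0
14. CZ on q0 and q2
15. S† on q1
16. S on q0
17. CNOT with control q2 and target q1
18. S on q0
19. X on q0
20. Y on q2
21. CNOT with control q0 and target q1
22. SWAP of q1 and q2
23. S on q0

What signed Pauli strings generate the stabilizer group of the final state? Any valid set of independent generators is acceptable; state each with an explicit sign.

The final state is stabilized by the group generated by +XIY, -ZIZ, -IZI; other independent generating sets are equally valid.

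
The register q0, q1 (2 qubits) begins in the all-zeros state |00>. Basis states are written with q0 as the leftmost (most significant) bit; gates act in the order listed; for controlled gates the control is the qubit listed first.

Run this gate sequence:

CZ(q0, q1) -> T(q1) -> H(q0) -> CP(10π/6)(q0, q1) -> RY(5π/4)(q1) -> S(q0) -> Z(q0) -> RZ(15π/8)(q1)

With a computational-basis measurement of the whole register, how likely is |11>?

The probability of measuring |11> is sqrt(2)/8 + 1/4.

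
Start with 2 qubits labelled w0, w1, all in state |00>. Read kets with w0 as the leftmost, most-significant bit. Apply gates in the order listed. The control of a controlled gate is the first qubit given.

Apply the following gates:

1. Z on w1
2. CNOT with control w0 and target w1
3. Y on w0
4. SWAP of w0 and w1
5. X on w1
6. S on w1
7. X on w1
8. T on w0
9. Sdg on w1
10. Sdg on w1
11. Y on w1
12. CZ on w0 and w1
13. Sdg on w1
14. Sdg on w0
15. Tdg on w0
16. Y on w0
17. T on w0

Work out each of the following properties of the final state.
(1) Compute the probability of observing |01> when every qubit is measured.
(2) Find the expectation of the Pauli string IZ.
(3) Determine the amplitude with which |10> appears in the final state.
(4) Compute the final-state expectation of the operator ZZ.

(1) Outcome |01> occurs with probability 0.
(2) The expectation value of IZ is 1.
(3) The final state's coefficient on |10> equals -exp(3*I*pi/4).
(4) The expectation value of ZZ is -1.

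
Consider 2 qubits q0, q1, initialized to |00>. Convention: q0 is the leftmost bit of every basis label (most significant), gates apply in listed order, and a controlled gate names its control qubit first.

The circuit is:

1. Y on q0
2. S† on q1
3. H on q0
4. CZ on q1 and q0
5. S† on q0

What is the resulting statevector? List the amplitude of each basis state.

The final amplitudes are sqrt(2)*I/2 on |00>, 0 on |01>, -sqrt(2)/2 on |10>, 0 on |11>.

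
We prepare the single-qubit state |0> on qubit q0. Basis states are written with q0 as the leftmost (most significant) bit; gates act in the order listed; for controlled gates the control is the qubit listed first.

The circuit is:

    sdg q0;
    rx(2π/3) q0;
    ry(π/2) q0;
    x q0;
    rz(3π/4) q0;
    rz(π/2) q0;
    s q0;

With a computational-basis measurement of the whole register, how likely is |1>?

Outcome |1> occurs with probability 1/2.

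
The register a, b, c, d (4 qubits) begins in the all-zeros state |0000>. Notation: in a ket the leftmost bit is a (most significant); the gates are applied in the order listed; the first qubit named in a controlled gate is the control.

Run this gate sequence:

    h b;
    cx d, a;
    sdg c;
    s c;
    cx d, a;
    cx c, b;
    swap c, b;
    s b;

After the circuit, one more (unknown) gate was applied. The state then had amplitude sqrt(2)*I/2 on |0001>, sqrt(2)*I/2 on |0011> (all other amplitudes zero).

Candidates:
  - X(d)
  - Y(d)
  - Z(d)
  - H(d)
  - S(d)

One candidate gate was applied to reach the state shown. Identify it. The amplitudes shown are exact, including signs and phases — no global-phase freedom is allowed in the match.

The applied gate was Y(d).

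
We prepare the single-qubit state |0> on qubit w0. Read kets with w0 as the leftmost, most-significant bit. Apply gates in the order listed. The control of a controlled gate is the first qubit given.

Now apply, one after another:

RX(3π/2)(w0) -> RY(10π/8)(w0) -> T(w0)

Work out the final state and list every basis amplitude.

The final amplitudes are sqrt(2)*sqrt(2 - sqrt(2))/4 + sqrt(2)*I*sqrt(sqrt(2) + 2)/4 on |0>, -sqrt(2)*sqrt(sqrt(2) + 2)*exp(I*pi/4)/4 + sqrt(2)*sqrt(2 - sqrt(2))*exp(3*I*pi/4)/4 on |1>.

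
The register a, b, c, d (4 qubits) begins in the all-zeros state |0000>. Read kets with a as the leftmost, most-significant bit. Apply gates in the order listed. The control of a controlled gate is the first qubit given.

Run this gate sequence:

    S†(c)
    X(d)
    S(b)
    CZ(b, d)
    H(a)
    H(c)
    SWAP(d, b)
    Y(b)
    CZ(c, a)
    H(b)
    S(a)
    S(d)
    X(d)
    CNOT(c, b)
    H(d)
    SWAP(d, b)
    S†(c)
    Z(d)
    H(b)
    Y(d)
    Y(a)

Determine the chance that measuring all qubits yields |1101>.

The probability of measuring |1101> is 1/8.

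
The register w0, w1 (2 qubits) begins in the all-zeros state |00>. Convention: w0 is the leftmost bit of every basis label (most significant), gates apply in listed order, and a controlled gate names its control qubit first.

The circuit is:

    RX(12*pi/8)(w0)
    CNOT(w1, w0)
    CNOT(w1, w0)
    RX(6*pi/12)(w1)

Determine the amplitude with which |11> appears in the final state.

|11> carries amplitude -1/2 in the final state. Key observation: the block from step 2 through step 3 cancels to the identity and can be dropped.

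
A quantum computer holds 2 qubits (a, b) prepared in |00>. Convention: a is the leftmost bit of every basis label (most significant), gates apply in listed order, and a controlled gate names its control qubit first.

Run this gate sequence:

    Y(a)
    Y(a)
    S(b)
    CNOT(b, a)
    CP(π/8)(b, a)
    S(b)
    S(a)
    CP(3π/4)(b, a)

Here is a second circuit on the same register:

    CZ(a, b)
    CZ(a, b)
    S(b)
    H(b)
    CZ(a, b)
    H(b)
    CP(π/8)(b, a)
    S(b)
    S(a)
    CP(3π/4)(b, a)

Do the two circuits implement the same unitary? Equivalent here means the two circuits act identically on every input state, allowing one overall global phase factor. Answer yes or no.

No: there is an input state on which the two circuits produce genuinely different outputs (not merely differing by a phase).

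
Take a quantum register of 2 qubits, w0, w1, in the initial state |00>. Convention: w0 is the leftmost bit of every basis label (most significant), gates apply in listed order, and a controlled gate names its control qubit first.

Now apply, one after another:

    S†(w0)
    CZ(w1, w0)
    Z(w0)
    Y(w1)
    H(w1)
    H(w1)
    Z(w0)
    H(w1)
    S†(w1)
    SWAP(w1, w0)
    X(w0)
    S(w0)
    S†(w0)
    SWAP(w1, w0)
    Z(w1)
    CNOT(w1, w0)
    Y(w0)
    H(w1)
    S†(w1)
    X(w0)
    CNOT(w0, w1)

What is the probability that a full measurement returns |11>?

Outcome |11> occurs with probability 1/4.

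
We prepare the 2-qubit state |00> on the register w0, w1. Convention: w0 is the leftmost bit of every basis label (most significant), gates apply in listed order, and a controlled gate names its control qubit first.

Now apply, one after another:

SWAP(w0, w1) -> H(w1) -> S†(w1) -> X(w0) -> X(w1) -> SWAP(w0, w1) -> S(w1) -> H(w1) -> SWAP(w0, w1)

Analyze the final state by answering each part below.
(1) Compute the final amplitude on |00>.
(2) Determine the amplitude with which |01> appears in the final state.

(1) |00> carries amplitude 1/2 in the final state.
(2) The amplitude on |01> is I/2.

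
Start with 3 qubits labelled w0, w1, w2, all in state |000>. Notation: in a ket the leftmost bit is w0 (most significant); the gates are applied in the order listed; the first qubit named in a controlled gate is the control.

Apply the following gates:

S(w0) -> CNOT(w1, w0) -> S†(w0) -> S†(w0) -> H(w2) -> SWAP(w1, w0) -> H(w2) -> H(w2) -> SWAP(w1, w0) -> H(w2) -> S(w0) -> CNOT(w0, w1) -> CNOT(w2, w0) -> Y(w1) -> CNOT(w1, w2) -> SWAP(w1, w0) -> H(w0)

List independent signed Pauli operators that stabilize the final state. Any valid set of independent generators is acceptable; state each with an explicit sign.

The final state is stabilized by the group generated by -XII, +IZI, -IIZ; other independent generating sets are equally valid. Key observation: gates 4-11 undo each other exactly, leaving only the rest of the circuit to track.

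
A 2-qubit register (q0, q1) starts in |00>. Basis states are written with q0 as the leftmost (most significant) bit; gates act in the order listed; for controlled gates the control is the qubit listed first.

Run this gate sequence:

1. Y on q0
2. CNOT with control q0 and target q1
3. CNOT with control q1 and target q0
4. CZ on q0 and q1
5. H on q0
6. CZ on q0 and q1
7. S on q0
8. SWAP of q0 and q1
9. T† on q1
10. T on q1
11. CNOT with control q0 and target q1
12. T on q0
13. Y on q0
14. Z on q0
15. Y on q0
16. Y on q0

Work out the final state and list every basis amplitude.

The final amplitudes are -sqrt(2)*exp(3*I*pi/4)/2 on |00>, sqrt(2)*exp(I*pi/4)/2 on |01>, 0 on |10>, 0 on |11>.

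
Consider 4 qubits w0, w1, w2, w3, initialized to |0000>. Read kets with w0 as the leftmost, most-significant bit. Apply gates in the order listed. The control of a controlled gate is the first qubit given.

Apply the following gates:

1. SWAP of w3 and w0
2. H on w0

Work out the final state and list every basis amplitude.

The resulting statevector has amplitude sqrt(2)/2 on |0000>, sqrt(2)/2 on |1000>, and 0 on every other basis state.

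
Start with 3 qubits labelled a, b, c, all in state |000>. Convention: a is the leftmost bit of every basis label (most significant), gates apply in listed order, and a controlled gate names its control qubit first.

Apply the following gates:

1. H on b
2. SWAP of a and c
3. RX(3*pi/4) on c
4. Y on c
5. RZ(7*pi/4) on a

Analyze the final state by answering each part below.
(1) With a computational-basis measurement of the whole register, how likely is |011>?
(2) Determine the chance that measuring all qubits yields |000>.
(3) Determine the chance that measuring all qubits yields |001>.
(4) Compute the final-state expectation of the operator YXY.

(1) Outcome |011> occurs with probability 1/4 - sqrt(2)/8.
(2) The probability of measuring |000> is sqrt(2)/8 + 1/4.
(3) A full measurement returns |001> with probability 1/4 - sqrt(2)/8.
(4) In the final state, YXY has expectation 0.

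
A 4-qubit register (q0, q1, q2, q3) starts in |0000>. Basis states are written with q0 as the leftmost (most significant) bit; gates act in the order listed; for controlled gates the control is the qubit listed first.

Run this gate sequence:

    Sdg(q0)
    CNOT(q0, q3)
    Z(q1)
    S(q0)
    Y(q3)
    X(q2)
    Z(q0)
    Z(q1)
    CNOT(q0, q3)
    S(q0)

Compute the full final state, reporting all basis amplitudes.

The final amplitudes are I on |0011>, and 0 on every other basis state.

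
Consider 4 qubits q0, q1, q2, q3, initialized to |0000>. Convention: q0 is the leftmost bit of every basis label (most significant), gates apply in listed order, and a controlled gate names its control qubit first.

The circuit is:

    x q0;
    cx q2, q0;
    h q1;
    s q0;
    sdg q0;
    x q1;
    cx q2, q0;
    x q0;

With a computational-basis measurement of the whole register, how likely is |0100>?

Outcome |0100> occurs with probability 1/2.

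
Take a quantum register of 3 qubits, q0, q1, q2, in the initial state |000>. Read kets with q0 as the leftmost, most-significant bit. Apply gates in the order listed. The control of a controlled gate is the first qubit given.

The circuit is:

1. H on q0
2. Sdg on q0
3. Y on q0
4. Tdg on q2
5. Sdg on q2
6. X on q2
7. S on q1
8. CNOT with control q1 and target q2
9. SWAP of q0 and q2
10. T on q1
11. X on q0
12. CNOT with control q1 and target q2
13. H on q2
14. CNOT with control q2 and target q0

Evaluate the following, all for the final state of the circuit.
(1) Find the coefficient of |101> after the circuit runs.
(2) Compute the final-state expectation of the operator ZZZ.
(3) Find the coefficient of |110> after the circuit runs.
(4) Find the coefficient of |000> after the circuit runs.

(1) The final state's coefficient on |101> equals -1/2 - I/2.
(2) In the final state, ZZZ has expectation 1.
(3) The amplitude on |110> is 0.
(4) The final state's coefficient on |000> equals -1/2 + I/2.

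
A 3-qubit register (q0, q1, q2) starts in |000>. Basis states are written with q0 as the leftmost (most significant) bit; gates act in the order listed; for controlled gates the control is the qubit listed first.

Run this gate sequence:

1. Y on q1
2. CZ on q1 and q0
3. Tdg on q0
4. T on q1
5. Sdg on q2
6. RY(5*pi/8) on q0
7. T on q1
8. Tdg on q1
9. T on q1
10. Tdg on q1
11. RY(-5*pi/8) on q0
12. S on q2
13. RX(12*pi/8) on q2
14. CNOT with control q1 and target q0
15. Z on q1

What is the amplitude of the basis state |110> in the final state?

The amplitude on |110> is sqrt(2)*exp(3*I*pi/4)/2. Key observation: gates 5-12 undo each other exactly, leaving only the rest of the circuit to track.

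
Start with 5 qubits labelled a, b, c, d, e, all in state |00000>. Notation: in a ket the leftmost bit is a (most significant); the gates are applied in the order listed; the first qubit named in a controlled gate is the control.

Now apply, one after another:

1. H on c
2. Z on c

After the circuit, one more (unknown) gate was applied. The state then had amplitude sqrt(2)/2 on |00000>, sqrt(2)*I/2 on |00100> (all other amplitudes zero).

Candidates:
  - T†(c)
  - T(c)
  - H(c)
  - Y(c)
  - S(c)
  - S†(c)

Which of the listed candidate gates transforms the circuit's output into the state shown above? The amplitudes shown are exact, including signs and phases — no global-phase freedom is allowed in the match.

The unique candidate consistent with the amplitudes is S†(c).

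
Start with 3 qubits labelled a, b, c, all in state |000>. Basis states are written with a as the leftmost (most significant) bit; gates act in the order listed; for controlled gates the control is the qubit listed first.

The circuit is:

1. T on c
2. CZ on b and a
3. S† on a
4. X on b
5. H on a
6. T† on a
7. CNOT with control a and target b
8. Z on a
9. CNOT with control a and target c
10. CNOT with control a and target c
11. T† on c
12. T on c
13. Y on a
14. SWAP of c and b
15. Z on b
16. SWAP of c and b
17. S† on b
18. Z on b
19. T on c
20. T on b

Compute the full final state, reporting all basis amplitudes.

The final amplitudes are sqrt(2)*exp(I*pi/4)/2 on |000>, -sqrt(2)*exp(I*pi/4)/2 on |110>, and 0 on every other basis state. Key observation: the block from step 9 through step 10 cancels to the identity and can be dropped.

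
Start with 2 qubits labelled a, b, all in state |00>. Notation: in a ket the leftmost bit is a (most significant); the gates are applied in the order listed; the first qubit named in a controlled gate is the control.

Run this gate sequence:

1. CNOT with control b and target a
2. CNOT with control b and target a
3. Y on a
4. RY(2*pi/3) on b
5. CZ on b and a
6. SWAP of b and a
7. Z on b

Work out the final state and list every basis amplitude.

The resulting statevector has amplitude 0 on |00>, -I/2 on |01>, 0 on |10>, sqrt(3)*I/2 on |11>.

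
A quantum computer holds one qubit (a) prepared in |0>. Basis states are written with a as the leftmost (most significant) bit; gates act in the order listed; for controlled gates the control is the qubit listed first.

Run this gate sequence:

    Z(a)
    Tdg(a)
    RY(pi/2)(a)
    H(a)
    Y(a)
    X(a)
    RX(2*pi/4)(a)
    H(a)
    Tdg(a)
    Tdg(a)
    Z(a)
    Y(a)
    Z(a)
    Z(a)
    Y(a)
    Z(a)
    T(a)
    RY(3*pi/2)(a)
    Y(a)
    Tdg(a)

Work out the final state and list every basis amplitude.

The resulting statevector has amplitude sqrt(2)*(1 - I - exp(I*pi/4) + exp(3*I*pi/4))/4 on |0>, sqrt(2)*(1 - I - exp(I*pi/4) - exp(3*I*pi/4))/4 on |1>. Key observation: the block from step 10 through step 17 cancels to the identity and can be dropped.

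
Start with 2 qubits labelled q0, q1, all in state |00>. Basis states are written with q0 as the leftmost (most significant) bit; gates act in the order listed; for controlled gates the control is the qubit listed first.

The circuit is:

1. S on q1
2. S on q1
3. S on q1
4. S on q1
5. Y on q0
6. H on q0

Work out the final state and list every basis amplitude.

After the circuit, the state carries amplitude sqrt(2)*I/2 on |00>, 0 on |01>, -sqrt(2)*I/2 on |10>, 0 on |11>.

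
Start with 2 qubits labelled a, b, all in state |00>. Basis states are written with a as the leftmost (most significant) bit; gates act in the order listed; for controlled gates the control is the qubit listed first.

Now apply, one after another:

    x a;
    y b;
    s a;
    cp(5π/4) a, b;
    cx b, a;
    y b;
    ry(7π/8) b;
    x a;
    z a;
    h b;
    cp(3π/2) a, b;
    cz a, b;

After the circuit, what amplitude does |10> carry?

The final state's coefficient on |10> equals exp(3*I*pi/4)*sin(5*pi/16).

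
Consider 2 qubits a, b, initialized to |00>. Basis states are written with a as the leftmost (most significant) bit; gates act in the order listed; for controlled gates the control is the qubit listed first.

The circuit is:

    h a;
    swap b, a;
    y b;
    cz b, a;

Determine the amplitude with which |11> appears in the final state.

The final state's coefficient on |11> equals 0.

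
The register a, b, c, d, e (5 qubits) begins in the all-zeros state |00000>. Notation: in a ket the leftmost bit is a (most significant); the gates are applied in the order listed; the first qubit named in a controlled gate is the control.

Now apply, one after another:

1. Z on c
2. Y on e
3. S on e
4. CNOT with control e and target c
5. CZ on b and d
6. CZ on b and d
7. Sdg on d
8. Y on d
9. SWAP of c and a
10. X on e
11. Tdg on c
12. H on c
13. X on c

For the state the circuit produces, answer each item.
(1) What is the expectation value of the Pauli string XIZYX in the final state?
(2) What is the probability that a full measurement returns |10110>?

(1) The observable XIZYX averages to 0. Key observation: gates 5-6 undo each other exactly, leaving only the rest of the circuit to track.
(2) Outcome |10110> occurs with probability 1/2.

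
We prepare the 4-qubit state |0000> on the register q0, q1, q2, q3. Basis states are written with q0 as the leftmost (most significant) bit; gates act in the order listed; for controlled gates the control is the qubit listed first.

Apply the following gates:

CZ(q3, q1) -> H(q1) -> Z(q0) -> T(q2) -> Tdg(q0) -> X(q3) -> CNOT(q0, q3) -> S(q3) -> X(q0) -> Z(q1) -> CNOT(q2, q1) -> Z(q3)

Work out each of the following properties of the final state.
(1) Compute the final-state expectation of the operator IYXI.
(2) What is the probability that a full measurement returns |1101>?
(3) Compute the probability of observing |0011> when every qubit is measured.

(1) The expectation value of IYXI is 0.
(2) A full measurement returns |1101> with probability 1/2.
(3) A full measurement returns |0011> with probability 0.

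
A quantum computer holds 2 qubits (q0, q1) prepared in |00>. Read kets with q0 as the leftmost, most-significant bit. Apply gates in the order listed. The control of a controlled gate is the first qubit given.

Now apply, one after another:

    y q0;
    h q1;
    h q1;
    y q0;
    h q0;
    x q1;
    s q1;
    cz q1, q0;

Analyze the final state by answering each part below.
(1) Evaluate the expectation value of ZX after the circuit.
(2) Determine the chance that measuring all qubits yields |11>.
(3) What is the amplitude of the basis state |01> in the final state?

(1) The observable ZX averages to 0.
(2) A full measurement returns |11> with probability 1/2.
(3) |01> carries amplitude sqrt(2)*I/2 in the final state.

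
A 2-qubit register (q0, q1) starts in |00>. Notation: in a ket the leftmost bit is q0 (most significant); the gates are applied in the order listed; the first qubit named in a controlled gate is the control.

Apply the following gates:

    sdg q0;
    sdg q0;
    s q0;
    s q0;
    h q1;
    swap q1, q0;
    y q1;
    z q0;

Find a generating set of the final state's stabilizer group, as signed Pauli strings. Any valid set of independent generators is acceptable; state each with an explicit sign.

One valid set of independent stabilizer generators is -XI, -IZ (any independent generating set of the same group is equally correct).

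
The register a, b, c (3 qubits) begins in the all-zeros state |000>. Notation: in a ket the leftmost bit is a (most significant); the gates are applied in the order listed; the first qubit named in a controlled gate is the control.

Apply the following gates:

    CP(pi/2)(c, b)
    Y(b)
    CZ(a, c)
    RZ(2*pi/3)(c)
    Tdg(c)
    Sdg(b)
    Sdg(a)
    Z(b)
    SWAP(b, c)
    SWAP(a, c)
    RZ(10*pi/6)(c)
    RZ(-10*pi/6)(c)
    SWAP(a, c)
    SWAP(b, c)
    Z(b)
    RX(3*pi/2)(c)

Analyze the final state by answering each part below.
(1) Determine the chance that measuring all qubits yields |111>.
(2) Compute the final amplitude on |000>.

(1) A full measurement returns |111> with probability 0. Key observation: the block from step 8 through step 15 cancels to the identity and can be dropped.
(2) The final state's coefficient on |000> equals 0.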